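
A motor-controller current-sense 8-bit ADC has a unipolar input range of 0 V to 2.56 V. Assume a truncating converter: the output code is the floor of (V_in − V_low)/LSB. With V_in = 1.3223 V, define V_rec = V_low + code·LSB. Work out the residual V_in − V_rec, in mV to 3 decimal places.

2.300 mV

One LSB is 2.56 V / 256 = 10.000 mV.
(V_in − V_low)/LSB = (1.3223 − 0)/0.01 = 132.2300 → code 132 (floor).
V_rec = 0 + 132·0.01 = 1.32 V.
V_in − V_rec = 0.0023 V = 2.300 mV.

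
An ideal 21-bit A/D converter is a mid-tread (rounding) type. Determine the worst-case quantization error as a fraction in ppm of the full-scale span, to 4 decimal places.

0.2384 ppm

Rounding → worst-case error = ½ LSB = V_FS/2^22, so 1e+06/4194304 = 0.238419 ppm of full scale.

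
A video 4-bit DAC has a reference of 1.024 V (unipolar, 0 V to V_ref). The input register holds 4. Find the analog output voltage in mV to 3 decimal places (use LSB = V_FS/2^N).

256.000 mV

LSB = 1.024 V / 2^4 = 64.000 mV.
V_out = 0 + 4 × 0.064 V = 0.256 V.
= 256.000 mV.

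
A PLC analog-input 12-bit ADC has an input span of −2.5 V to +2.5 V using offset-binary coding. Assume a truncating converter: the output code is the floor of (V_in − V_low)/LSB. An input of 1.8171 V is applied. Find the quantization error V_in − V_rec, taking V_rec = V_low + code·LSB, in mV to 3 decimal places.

0.694 mV

One LSB is 5 V / 4096 = 1.221 mV.
(V_in − V_low)/LSB = (1.8171 − (−2.5))/0.0012207 = 3536.5683 → code 3536 (floor).
V_rec = (−2.5) + 3536·0.0012207 = 1.8164062 V.
V_in − V_rec = 0.00069375 V = 0.694 mV.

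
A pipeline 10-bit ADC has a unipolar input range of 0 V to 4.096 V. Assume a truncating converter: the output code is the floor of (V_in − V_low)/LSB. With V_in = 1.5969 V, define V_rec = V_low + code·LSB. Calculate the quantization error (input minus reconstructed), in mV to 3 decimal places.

0.900 mV

Step size: 4.096 V ÷ 2^10 = 4.000 mV.
Scaled input = 399.2250 LSBs, so code = 399.
Reconstructed: 1.596 V.
Difference: 0.0009 V → 0.900 mV.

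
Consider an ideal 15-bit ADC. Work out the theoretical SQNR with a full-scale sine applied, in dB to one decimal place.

SNR ≈ 6.02·N + 1.76 dB = 6.02·15 + 1.76 = 92.06 dB.

92.1 dB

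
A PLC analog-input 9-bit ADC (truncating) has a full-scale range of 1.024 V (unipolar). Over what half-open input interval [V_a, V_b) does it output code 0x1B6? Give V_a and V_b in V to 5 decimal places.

[0.87600 V, 0.87800 V)

LSB = 1.024/2^9 = 2.000 mV.
Code 0x1B6 = 438 decimal.
V_a = V_low + 438·LSB = 0.876 V; V_b = V_low + 439·LSB = 0.878 V.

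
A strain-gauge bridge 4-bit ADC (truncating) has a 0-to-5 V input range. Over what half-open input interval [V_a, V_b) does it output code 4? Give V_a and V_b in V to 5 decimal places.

[1.25000 V, 1.56250 V)

LSB = 5/2^4 = 312.500 mV.
V_a = V_low + 4·LSB = 1.25 V; V_b = V_low + 5·LSB = 1.5625 V.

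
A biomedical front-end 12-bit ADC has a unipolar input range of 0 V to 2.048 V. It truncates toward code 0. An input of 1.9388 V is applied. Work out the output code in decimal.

With 4096 levels over 2.048 V, one step is 0.500 mV.
(1.9388 − 0) / 0.0005 = 3877.600 LSBs.
Floor → code 3877.

code 3877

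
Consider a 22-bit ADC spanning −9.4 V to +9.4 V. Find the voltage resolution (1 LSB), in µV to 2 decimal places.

4.48 µV

Full-scale span = 18.8 V.
LSB = 18.8 / 2^22 = 18.8 / 4194304 = 4.48227e-06 V = 4.48 µV.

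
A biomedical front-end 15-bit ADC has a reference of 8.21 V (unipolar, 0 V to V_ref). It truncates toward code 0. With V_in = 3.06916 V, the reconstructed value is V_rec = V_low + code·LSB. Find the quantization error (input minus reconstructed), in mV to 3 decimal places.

0.181 mV

One LSB is 8.21 V / 32768 = 250.55 µV.
Scaled input = 12249.7241 LSBs, so code = 12249.
V_rec = 0 + 12249·0.000250549 = 3.0689786 V.
V_in − V_rec = 0.000181423 V = 0.181 mV.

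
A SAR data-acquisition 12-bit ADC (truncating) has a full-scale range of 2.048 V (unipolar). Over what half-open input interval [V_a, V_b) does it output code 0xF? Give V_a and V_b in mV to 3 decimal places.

[7.500 mV, 8.000 mV)

LSB = 2.048/2^12 = 0.500 mV.
Code 0xF = 15 decimal.
V_a = V_low + 15·LSB = 0.0075 V; V_b = V_low + 16·LSB = 0.008 V.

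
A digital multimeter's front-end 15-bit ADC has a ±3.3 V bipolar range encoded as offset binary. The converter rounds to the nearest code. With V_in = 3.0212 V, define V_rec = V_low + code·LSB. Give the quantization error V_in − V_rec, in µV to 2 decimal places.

-40.23 µV

One LSB is 6.6 V / 32768 = 201.42 µV.
(3.0212 − (−3.3))/0.000201416 = 31383.8002; round gives code 31384.
Reconstructed: 3.0212402 V.
Error = 3.0212 − 3.0212402 = -4.02344e-05 V = -40.23 µV.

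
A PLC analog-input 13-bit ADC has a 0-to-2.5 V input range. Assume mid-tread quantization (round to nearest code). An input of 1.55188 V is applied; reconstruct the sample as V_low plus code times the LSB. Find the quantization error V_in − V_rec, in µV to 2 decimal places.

61.15 µV

One LSB is 2.5 V / 8192 = 305.18 µV.
(V_in − V_low)/LSB = (1.55188 − 0)/0.000305176 = 5085.2004 → code 5085 (round).
Reconstructed: 1.5518188 V.
Difference: 6.11523e-05 V → 61.15 µV.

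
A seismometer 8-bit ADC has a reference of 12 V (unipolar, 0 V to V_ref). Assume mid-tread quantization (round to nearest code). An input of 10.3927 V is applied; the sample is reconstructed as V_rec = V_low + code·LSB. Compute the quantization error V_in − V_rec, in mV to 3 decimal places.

One LSB is 12 V / 256 = 46.875 mV.
(10.3927 − 0)/0.046875 = 221.7109; round gives code 222.
Code 222 maps back to 0 + 222×0.046875 V = 10.40625 V.
Error = 10.3927 − 10.40625 = -0.01355 V = -13.550 mV.

-13.550 mV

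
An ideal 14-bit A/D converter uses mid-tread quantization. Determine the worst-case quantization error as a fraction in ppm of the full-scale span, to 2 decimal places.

Rounding → worst-case error = ½ LSB = V_FS/2^15, so 1e+06/32768 = 30.5176 ppm of full scale.

30.52 ppm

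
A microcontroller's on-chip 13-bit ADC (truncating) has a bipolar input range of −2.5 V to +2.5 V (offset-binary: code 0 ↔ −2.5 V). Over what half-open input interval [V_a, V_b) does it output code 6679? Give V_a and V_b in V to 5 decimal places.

LSB = 5/2^13 = 0.610 mV.
V_a = V_low + 6679·LSB = 1.57654 V; V_b = V_low + 6680·LSB = 1.57715 V.

[1.57654 V, 1.57715 V)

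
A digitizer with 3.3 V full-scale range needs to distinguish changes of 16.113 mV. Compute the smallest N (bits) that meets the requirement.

8 bits

Number of steps required ≥ 3.3 V / 16.113 mV = 204.80.
Need 2^N ≥ 204.80; 2^7 = 128, 2^8 = 256.
Minimum N = 8.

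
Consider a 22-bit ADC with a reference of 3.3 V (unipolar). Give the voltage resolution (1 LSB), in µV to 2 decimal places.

0.79 µV

Full-scale span = 3.3 V.
LSB = 3.3 / 2^22 = 3.3 / 4194304 = 7.86781e-07 V = 0.79 µV.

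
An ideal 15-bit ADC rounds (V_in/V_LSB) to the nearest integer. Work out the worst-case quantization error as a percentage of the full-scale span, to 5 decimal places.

Rounding → worst-case error = ½ LSB = V_FS/2^16, so 100/65536 = 0.00152588 % of full scale.

0.00153 %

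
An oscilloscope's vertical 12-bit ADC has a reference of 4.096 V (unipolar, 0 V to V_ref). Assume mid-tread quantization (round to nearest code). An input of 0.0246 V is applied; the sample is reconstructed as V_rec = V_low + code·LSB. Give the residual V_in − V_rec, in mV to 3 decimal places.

-0.400 mV

One LSB is 4.096 V / 4096 = 1.000 mV.
(0.0246 − 0)/0.001 = 24.6000; round gives code 25.
V_rec = 0 + 25·0.001 = 0.025 V.
V_in − V_rec = -0.0004 V = -0.400 mV.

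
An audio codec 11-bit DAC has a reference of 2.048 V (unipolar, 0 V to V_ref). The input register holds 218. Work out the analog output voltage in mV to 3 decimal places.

LSB = 2.048 V / 2^11 = 1.000 mV.
V_out = 0 + 218 × 0.001 V = 0.218 V.
= 218.000 mV.

218.000 mV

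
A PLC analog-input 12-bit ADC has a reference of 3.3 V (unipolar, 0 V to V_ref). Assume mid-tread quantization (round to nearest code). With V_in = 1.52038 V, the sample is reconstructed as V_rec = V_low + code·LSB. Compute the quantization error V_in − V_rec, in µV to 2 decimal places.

91.91 µV

One LSB is 3.3 V / 4096 = 0.806 mV.
(1.52038 − 0)/0.000805664 = 1887.1141; round gives code 1887.
V_rec = 0 + 1887·0.000805664 = 1.5202881 V.
Difference: 9.19141e-05 V → 91.91 µV.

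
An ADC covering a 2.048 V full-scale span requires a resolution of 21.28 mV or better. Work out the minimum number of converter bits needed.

Number of steps required ≥ 2.048 V / 21.28 mV = 96.24.
Need 2^N ≥ 96.24; 2^6 = 64, 2^7 = 128.
Minimum N = 7.

7 bits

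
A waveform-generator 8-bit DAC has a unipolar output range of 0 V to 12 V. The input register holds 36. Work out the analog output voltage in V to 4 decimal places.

1.6875 V

LSB = 12 V / 2^8 = 46.875 mV.
V_out = 0 + 36 × 0.046875 V = 1.6875 V.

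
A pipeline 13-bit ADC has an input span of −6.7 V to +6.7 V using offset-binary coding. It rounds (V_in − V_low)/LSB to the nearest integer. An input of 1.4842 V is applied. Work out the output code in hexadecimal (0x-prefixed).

code 0x138B (decimal 5003)

LSB = 13.4 V / 8192 = 1.636 mV.
Input sits at 5003.356 steps above V_low.
So the output code is 5003.
In hexadecimal (0x-prefixed): 0x138B.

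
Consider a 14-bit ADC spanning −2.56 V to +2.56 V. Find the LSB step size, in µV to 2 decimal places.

312.50 µV

Full-scale span = 5.12 V.
LSB = 5.12 / 2^14 = 5.12 / 16384 = 0.0003125 V = 312.50 µV.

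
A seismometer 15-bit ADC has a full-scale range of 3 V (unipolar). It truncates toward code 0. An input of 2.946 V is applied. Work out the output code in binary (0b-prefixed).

code 0b111110110110010 (decimal 32178)

With 32768 levels over 3 V, one step is 91.55 µV.
(2.946 − 0) / 9.15527e-05 = 32178.176 LSBs.
Floor → code 32178.
In binary (0b-prefixed): 0b111110110110010.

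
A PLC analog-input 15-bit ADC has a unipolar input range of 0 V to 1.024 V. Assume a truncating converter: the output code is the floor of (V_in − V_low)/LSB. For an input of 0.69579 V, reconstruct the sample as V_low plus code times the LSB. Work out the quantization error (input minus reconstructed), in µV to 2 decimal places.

Step size: 1.024 V ÷ 2^15 = 31.25 µV.
(0.69579 − 0)/3.125e-05 = 22265.2800; ⌊·⌋ gives code 22265.
V_rec = 0 + 22265·3.125e-05 = 0.69578125 V.
Error = 0.69579 − 0.69578125 = 8.75e-06 V = 8.75 µV.

8.75 µV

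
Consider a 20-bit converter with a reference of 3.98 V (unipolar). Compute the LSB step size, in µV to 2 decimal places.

Full-scale span = 3.98 V.
LSB = 3.98 / 2^20 = 3.98 / 1048576 = 3.79562e-06 V = 3.80 µV.

3.80 µV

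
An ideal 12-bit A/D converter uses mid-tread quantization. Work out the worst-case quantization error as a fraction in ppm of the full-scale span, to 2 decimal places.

122.07 ppm

Rounding → worst-case error = ½ LSB = V_FS/2^13, so 1e+06/8192 = 122.07 ppm of full scale.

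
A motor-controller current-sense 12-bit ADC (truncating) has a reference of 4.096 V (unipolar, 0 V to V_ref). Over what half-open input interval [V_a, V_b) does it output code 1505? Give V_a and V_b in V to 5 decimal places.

[1.50500 V, 1.50600 V)

LSB = 4.096/2^12 = 1.000 mV.
V_a = V_low + 1505·LSB = 1.505 V; V_b = V_low + 1506·LSB = 1.506 V.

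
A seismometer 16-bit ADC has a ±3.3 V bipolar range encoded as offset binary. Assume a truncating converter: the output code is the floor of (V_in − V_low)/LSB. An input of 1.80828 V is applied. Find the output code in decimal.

Full-scale span = 6.6 V; LSB = 6.6/2^16 = 100.71 µV.
(1.80828 − (−3.3)) / 0.000100708 = 50723.672 LSBs.
⌊·⌋(50723.672) = 50723.

code 50723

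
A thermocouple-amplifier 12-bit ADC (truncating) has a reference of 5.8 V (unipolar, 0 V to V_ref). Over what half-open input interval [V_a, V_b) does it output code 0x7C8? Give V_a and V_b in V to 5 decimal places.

[2.82070 V, 2.82212 V)

LSB = 5.8/2^12 = 1.416 mV.
Code 0x7C8 = 1992 decimal.
V_a = V_low + 1992·LSB = 2.8207 V; V_b = V_low + 1993·LSB = 2.82212 V.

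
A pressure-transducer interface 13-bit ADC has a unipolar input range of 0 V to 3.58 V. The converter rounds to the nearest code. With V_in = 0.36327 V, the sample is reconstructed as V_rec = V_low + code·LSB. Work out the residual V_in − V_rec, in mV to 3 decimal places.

LSB = 3.58/2^13 = 437.01 µV.
(0.36327 − 0)/0.000437012 = 831.2592; round gives code 831.
V_rec = 0 + 831·0.000437012 = 0.36315674 V.
Error = 0.36327 − 0.36315674 = 0.000113262 V = 0.113 mV.

0.113 mV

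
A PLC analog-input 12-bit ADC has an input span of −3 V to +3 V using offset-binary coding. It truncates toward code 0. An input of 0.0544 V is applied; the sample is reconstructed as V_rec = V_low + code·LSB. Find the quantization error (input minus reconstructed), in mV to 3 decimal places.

0.201 mV

One LSB is 6 V / 4096 = 1.465 mV.
(0.0544 − (−3))/0.00146484 = 2085.1371; ⌊·⌋ gives code 2085.
Code 2085 maps back to (−3) + 2085×0.00146484 V = 0.054199219 V.
V_in − V_rec = 0.000200781 V = 0.201 mV.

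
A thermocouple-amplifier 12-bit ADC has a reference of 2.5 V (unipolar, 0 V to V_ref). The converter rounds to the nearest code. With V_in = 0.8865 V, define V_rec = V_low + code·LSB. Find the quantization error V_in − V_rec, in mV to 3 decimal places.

0.270 mV

One LSB is 2.5 V / 4096 = 0.610 mV.
(0.8865 − 0)/0.000610352 = 1452.4416; round gives code 1452.
Code 1452 maps back to 0 + 1452×0.000610352 V = 0.88623047 V.
Error = 0.8865 − 0.88623047 = 0.000269531 V = 0.270 mV.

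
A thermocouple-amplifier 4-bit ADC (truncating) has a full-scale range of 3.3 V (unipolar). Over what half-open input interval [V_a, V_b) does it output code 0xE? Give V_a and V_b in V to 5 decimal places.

LSB = 3.3/2^4 = 206.250 mV.
Code 0xE = 14 decimal.
V_a = V_low + 14·LSB = 2.8875 V; V_b = V_low + 15·LSB = 3.09375 V.

[2.88750 V, 3.09375 V)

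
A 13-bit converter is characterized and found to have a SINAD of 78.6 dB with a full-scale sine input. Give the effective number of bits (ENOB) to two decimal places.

12.76 bits

ENOB = (SINAD − 1.76) / 6.02 = (78.6 − 1.76)/6.02 = 12.764.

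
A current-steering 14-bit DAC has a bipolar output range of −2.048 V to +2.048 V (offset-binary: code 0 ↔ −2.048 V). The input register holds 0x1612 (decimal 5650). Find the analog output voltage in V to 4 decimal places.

-0.6355 V

LSB = 4.096 V / 2^14 = 250.00 µV.
Code 0x1612 = 5650 decimal.
V_out = (−2.048) + 5650 × 0.00025 V = -0.6355 V.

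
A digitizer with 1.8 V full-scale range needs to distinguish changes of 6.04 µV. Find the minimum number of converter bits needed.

Number of steps required ≥ 1.8 V / 6.04 µV = 298013.25.
Need 2^N ≥ 298013.25; 2^18 = 262144, 2^19 = 524288.
Minimum N = 19.

19 bits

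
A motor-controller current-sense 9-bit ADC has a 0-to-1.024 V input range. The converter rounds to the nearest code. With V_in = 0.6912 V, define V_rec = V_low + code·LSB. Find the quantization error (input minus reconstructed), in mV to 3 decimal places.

-0.800 mV

LSB = 1.024/2^9 = 2.000 mV.
Scaled input = 345.6000 LSBs, so code = 346.
Code 346 maps back to 0 + 346×0.002 V = 0.692 V.
Difference: -0.0008 V → -0.800 mV.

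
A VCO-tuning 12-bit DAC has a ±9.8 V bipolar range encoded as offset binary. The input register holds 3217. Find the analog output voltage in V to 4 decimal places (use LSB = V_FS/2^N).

5.5938 V

LSB = 19.6 V / 2^12 = 4.785 mV.
V_out = (−9.8) + 3217 × 0.00478516 V = 5.59385 V.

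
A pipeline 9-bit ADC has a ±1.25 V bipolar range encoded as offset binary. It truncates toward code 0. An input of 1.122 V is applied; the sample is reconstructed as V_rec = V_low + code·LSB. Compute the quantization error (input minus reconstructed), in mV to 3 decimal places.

Step size: 2.5 V ÷ 2^9 = 4.883 mV.
(V_in − V_low)/LSB = (1.122 − (−1.25))/0.00488281 = 485.7856 → code 485 (floor).
Reconstructed: 1.1181641 V.
Error = 1.122 − 1.1181641 = 0.00383594 V = 3.836 mV.

3.836 mV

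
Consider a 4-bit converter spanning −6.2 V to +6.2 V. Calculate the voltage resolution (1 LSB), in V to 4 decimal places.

0.7750 V

Full-scale span = 12.4 V.
LSB = 12.4 / 2^4 = 12.4 / 16 = 0.775 V = 0.7750 V.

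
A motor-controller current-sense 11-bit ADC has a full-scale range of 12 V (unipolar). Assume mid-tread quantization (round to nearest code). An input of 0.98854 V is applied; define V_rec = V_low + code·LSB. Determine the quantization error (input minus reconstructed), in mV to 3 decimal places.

LSB = 12/2^11 = 5.859 mV.
(0.98854 − 0)/0.00585938 = 168.7108; round gives code 169.
Reconstructed: 0.99023438 V.
Error = 0.98854 − 0.99023438 = -0.00169437 V = -1.694 mV.

-1.694 mV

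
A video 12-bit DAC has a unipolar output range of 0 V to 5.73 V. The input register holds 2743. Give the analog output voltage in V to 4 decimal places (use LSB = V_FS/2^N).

LSB = 5.73 V / 2^12 = 1.399 mV.
V_out = 0 + 2743 × 0.00139893 V = 3.83725 V.

3.8373 V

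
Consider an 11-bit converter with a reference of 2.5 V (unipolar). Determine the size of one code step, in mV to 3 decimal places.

Full-scale span = 2.5 V.
LSB = 2.5 / 2^11 = 2.5 / 2048 = 0.0012207 V = 1.221 mV.

1.221 mV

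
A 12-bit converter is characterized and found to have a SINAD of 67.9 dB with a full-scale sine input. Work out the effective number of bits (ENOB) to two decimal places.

10.99 bits

ENOB = (SINAD − 1.76) / 6.02 = (67.9 − 1.76)/6.02 = 10.987.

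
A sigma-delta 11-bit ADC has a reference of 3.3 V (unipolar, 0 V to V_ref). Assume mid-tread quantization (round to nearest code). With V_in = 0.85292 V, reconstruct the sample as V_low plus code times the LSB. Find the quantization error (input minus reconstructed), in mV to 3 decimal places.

One LSB is 3.3 V / 2048 = 1.611 mV.
(0.85292 − 0)/0.00161133 = 529.3273; round gives code 529.
Code 529 maps back to 0 + 529×0.00161133 V = 0.85239258 V.
V_in − V_rec = 0.000527422 V = 0.527 mV.

0.527 mV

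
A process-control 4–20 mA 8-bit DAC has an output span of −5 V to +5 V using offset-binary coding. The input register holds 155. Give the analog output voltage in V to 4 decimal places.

1.0547 V

LSB = 10 V / 2^8 = 39.062 mV.
V_out = (−5) + 155 × 0.0390625 V = 1.05469 V.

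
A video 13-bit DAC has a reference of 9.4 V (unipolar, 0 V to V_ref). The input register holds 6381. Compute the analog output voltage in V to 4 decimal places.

LSB = 9.4 V / 2^13 = 1.147 mV.
V_out = 0 + 6381 × 0.00114746 V = 7.32195 V.

7.3219 V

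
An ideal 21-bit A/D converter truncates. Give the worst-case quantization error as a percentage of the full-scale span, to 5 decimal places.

0.00005 %

Truncating → worst-case error = 1 LSB = V_FS/2^21, so 100/2097152 = 4.76837e-05 % of full scale.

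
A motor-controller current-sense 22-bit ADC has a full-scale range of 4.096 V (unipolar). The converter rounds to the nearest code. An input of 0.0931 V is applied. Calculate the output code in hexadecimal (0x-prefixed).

LSB = 4.096 V / 4194304 = 0.98 µV.
(V_in − V_low)/LSB = (0.0931 − 0) / 9.76563e-07 = 95334.400.
So the output code is 95334.
In hexadecimal (0x-prefixed): 0x17466.

code 0x17466 (decimal 95334)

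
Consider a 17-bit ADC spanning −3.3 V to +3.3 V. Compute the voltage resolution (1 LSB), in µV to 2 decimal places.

Full-scale span = 6.6 V.
LSB = 6.6 / 2^17 = 6.6 / 131072 = 5.0354e-05 V = 50.35 µV.

50.35 µV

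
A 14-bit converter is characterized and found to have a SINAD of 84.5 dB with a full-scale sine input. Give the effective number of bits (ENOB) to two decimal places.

13.74 bits

ENOB = (SINAD − 1.76) / 6.02 = (84.5 − 1.76)/6.02 = 13.744.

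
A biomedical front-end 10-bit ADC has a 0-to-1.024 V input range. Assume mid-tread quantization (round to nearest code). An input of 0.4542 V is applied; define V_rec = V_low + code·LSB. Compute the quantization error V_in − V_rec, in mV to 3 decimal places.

One LSB is 1.024 V / 1024 = 1.000 mV.
Scaled input = 454.2000 LSBs, so code = 454.
Code 454 maps back to 0 + 454×0.001 V = 0.454 V.
Error = 0.4542 − 0.454 = 0.0002 V = 0.200 mV.

0.200 mV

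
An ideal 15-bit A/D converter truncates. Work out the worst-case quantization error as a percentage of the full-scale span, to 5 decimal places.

Truncating → worst-case error = 1 LSB = V_FS/2^15, so 100/32768 = 0.00305176 % of full scale.

0.00305 %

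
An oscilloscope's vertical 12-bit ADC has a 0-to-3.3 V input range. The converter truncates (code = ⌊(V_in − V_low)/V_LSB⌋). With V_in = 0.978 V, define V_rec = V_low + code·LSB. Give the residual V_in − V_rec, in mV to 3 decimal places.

0.729 mV

Step size: 3.3 V ÷ 2^12 = 0.806 mV.
(V_in − V_low)/LSB = (0.978 − 0)/0.000805664 = 1213.9055 → code 1213 (floor).
Reconstructed: 0.97727051 V.
V_in − V_rec = 0.000729492 V = 0.729 mV.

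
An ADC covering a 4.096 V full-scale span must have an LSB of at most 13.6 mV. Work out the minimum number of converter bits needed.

9 bits

Number of steps required ≥ 4.096 V / 13.6 mV = 301.18.
Need 2^N ≥ 301.18; 2^8 = 256, 2^9 = 512.
Minimum N = 9.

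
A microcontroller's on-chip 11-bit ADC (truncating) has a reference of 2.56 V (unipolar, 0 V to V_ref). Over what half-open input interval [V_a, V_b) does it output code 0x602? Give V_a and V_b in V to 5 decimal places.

LSB = 2.56/2^11 = 1.250 mV.
Code 0x602 = 1538 decimal.
V_a = V_low + 1538·LSB = 1.9225 V; V_b = V_low + 1539·LSB = 1.92375 V.

[1.92250 V, 1.92375 V)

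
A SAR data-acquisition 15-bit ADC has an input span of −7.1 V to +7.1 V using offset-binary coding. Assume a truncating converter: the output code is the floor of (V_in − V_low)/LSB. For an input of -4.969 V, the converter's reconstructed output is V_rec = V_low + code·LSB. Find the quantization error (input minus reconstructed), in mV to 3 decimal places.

One LSB is 14.2 V / 32768 = 433.35 µV.
Scaled input = 4917.5076 LSBs, so code = 4917.
Code 4917 maps back to (−7.1) + 4917×0.00043335 V = -4.96922 V.
V_in − V_rec = 0.000219971 V = 0.220 mV.

0.220 mV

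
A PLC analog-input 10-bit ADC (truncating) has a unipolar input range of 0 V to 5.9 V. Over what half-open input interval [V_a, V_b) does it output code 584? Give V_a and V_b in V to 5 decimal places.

[3.36484 V, 3.37061 V)

LSB = 5.9/2^10 = 5.762 mV.
V_a = V_low + 584·LSB = 3.36484 V; V_b = V_low + 585·LSB = 3.37061 V.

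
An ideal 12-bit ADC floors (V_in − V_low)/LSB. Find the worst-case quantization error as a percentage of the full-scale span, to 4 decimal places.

Truncating → worst-case error = 1 LSB = V_FS/2^12, so 100/4096 = 0.0244141 % of full scale.

0.0244 %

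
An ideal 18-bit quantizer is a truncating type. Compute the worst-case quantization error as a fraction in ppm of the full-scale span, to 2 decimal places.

Truncating → worst-case error = 1 LSB = V_FS/2^18, so 1e+06/262144 = 3.8147 ppm of full scale.

3.81 ppm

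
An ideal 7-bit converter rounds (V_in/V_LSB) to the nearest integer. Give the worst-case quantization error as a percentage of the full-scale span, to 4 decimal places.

Rounding → worst-case error = ½ LSB = V_FS/2^8, so 100/256 = 0.390625 % of full scale.

0.3906 %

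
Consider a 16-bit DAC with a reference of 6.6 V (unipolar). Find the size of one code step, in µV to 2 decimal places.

Full-scale span = 6.6 V.
LSB = 6.6 / 2^16 = 6.6 / 65536 = 0.000100708 V = 100.71 µV.

100.71 µV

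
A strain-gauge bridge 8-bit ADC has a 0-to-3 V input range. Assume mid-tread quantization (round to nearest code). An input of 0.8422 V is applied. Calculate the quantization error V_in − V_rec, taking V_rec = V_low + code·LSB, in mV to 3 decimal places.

Step size: 3 V ÷ 2^8 = 11.719 mV.
(0.8422 − 0)/0.0117188 = 71.8677; round gives code 72.
Code 72 maps back to 0 + 72×0.0117188 V = 0.84375 V.
V_in − V_rec = -0.00155 V = -1.550 mV.

-1.550 mV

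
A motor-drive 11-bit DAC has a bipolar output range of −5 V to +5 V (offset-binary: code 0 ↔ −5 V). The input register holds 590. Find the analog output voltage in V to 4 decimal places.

LSB = 10 V / 2^11 = 4.883 mV.
V_out = (−5) + 590 × 0.00488281 V = -2.11914 V.

-2.1191 V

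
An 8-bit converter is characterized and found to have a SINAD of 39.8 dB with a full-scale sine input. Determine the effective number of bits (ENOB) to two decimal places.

6.32 bits

ENOB = (SINAD − 1.76) / 6.02 = (39.8 − 1.76)/6.02 = 6.319.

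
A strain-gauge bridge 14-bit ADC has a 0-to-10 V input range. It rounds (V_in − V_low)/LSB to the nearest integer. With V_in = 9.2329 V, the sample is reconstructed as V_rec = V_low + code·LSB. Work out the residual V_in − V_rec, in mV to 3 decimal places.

0.112 mV

Step size: 10 V ÷ 2^14 = 0.610 mV.
Scaled input = 15127.1834 LSBs, so code = 15127.
V_rec = 0 + 15127·0.000610352 = 9.2327881 V.
Difference: 0.000111914 V → 0.112 mV.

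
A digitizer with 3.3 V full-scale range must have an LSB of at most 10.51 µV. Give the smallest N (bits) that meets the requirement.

Number of steps required ≥ 3.3 V / 10.51 µV = 313986.68.
Need 2^N ≥ 313986.68; 2^18 = 262144, 2^19 = 524288.
Minimum N = 19.

19 bits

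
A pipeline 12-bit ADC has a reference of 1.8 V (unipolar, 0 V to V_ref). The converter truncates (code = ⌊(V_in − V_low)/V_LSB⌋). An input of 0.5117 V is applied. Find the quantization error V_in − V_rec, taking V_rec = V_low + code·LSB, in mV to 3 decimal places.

0.177 mV

LSB = 1.8/2^12 = 439.45 µV.
(0.5117 − 0)/0.000439453 = 1164.4018; ⌊·⌋ gives code 1164.
Reconstructed: 0.51152344 V.
V_in − V_rec = 0.000176562 V = 0.177 mV.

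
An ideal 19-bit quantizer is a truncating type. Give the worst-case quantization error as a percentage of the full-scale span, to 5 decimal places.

Truncating → worst-case error = 1 LSB = V_FS/2^19, so 100/524288 = 0.000190735 % of full scale.

0.00019 %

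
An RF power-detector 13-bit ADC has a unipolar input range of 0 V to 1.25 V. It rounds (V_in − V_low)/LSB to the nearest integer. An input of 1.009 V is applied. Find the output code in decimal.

LSB = 1.25 V / 8192 = 152.59 µV.
Input sits at 6612.582 steps above V_low.
Round → code 6613.

code 6613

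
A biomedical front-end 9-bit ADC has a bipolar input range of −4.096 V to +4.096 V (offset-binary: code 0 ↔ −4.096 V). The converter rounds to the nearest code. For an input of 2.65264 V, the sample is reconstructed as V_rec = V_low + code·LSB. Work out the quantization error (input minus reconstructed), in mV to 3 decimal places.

LSB = 8.192/2^9 = 16.000 mV.
(V_in − V_low)/LSB = (2.65264 − (−4.096))/0.016 = 421.7900 → code 422 (round).
V_rec = (−4.096) + 422·0.016 = 2.656 V.
Error = 2.65264 − 2.656 = -0.00336 V = -3.360 mV.

-3.360 mV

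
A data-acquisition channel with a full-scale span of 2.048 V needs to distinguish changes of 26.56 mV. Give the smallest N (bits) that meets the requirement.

7 bits

Number of steps required ≥ 2.048 V / 26.56 mV = 77.11.
Need 2^N ≥ 77.11; 2^6 = 64, 2^7 = 128.
Minimum N = 7.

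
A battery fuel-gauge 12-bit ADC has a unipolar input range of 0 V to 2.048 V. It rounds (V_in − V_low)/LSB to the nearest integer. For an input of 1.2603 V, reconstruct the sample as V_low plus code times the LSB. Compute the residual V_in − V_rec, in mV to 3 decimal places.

-0.200 mV

Step size: 2.048 V ÷ 2^12 = 0.500 mV.
(V_in − V_low)/LSB = (1.2603 − 0)/0.0005 = 2520.6000 → code 2521 (round).
Code 2521 maps back to 0 + 2521×0.0005 V = 1.2605 V.
Difference: -0.0002 V → -0.200 mV.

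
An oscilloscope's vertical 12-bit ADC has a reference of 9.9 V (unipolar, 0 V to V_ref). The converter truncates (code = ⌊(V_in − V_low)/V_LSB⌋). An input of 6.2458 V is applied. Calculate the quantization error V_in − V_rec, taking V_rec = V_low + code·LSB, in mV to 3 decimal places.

0.292 mV

LSB = 9.9/2^12 = 2.417 mV.
(6.2458 − 0)/0.00241699 = 2584.1209; ⌊·⌋ gives code 2584.
V_rec = 0 + 2584·0.00241699 = 6.2455078 V.
Difference: 0.000292188 V → 0.292 mV.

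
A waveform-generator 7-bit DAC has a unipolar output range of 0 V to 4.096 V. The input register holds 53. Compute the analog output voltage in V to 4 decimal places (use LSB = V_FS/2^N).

LSB = 4.096 V / 2^7 = 32.000 mV.
V_out = 0 + 53 × 0.032 V = 1.696 V.

1.6960 V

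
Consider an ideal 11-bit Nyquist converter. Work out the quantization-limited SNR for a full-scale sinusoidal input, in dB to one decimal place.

68.0 dB

SNR ≈ 6.02·N + 1.76 dB = 6.02·11 + 1.76 = 67.98 dB.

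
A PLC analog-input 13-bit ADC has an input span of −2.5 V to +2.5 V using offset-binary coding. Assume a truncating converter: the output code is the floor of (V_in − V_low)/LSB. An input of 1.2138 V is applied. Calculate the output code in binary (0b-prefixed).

code 0b1011111000100 (decimal 6084)

LSB = 5 V / 8192 = 0.610 mV.
(V_in − V_low)/LSB = (1.2138 − (−2.5)) / 0.000610352 = 6084.690.
⌊·⌋(6084.690) = 6084.
In binary (0b-prefixed): 0b1011111000100.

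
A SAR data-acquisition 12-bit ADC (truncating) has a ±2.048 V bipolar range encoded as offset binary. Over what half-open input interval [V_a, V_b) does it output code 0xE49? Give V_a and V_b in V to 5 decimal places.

LSB = 4.096/2^12 = 1.000 mV.
Code 0xE49 = 3657 decimal.
V_a = V_low + 3657·LSB = 1.609 V; V_b = V_low + 3658·LSB = 1.61 V.

[1.60900 V, 1.61000 V)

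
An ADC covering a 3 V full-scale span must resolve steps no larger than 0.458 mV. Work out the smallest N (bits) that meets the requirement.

13 bits

Number of steps required ≥ 3 V / 0.458 mV = 6550.22.
Need 2^N ≥ 6550.22; 2^12 = 4096, 2^13 = 8192.
Minimum N = 13.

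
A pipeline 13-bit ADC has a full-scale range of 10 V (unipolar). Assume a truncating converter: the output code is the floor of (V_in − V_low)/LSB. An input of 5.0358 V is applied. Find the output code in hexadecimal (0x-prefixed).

LSB = 10 V / 8192 = 1.221 mV.
Input sits at 4125.327 steps above V_low.
So the output code is 4125.
In hexadecimal (0x-prefixed): 0x101D.

code 0x101D (decimal 4125)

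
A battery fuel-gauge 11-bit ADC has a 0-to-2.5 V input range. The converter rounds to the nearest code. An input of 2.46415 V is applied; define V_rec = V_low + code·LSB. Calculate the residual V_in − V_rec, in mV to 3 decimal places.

-0.450 mV

One LSB is 2.5 V / 2048 = 1.221 mV.
Scaled input = 2018.6317 LSBs, so code = 2019.
Reconstructed: 2.4645996 V.
V_in − V_rec = -0.000449609 V = -0.450 mV.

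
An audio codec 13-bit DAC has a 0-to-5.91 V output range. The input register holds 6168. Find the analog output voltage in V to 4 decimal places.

LSB = 5.91 V / 2^13 = 0.721 mV.
V_out = 0 + 6168 × 0.000721436 V = 4.44981 V.

4.4498 V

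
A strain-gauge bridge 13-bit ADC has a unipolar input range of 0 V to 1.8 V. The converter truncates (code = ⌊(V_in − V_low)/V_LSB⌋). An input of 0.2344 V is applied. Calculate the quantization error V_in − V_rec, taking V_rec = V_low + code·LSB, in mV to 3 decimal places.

0.171 mV

LSB = 1.8/2^13 = 219.73 µV.
(V_in − V_low)/LSB = (0.2344 − 0)/0.000219727 = 1066.7804 → code 1066 (floor).
Reconstructed: 0.23422852 V.
Error = 0.2344 − 0.23422852 = 0.000171484 V = 0.171 mV.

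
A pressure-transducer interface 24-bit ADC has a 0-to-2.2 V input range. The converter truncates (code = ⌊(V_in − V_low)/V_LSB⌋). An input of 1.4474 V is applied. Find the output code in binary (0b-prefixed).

Full-scale span = 2.2 V; LSB = 2.2/2^24 = 0.13 µV.
Input sits at 11037882.927 steps above V_low.
Floor → code 11037882.
In binary (0b-prefixed): 0b101010000110110010111010.

code 0b101010000110110010111010 (decimal 11037882)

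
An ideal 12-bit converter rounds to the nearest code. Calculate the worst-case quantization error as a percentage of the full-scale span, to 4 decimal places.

0.0122 %

Rounding → worst-case error = ½ LSB = V_FS/2^13, so 100/8192 = 0.012207 % of full scale.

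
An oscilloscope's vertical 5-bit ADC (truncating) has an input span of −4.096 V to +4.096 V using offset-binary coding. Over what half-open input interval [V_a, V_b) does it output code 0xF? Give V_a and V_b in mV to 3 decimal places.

LSB = 8.192/2^5 = 256.000 mV.
Code 0xF = 15 decimal.
V_a = V_low + 15·LSB = -0.256 V; V_b = V_low + 16·LSB = 0 V.

[-256.000 mV, 0.000 mV)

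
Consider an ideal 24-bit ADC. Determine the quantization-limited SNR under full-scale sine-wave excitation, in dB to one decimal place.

SNR ≈ 6.02·N + 1.76 dB = 6.02·24 + 1.76 = 146.24 dB.

146.2 dB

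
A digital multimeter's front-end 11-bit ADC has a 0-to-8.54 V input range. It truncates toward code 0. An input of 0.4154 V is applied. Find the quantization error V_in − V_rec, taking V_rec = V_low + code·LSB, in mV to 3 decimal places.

2.578 mV

LSB = 8.54/2^11 = 4.170 mV.
(V_in − V_low)/LSB = (0.4154 − 0)/0.00416992 = 99.6182 → code 99 (floor).
Reconstructed: 0.41282227 V.
Error = 0.4154 − 0.41282227 = 0.00257773 V = 2.578 mV.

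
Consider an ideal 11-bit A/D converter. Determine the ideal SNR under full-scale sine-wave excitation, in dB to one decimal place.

68.0 dB

SNR ≈ 6.02·N + 1.76 dB = 6.02·11 + 1.76 = 67.98 dB.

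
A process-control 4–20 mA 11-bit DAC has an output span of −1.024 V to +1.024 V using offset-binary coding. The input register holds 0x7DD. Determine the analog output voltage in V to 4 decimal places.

0.9890 V

LSB = 2.048 V / 2^11 = 1.000 mV.
Code 0x7DD = 2013 decimal.
V_out = (−1.024) + 2013 × 0.001 V = 0.989 V.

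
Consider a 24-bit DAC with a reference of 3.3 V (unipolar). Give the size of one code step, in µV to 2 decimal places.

0.20 µV

Full-scale span = 3.3 V.
LSB = 3.3 / 2^24 = 3.3 / 16777216 = 1.96695e-07 V = 0.20 µV.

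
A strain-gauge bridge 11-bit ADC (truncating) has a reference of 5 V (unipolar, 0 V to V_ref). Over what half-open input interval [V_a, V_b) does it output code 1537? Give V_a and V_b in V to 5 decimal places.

[3.75244 V, 3.75488 V)

LSB = 5/2^11 = 2.441 mV.
V_a = V_low + 1537·LSB = 3.75244 V; V_b = V_low + 1538·LSB = 3.75488 V.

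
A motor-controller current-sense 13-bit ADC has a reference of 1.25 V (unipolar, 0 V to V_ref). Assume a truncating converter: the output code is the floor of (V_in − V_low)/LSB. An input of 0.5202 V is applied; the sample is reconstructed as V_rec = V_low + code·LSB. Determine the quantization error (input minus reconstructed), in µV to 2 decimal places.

LSB = 1.25/2^13 = 152.59 µV.
Scaled input = 3409.1827 LSBs, so code = 3409.
Code 3409 maps back to 0 + 3409×0.000152588 V = 0.52017212 V.
V_in − V_rec = 2.78809e-05 V = 27.88 µV.

27.88 µV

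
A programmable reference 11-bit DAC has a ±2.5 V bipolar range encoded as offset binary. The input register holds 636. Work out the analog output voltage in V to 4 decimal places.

-0.9473 V

LSB = 5 V / 2^11 = 2.441 mV.
V_out = (−2.5) + 636 × 0.00244141 V = -0.947266 V.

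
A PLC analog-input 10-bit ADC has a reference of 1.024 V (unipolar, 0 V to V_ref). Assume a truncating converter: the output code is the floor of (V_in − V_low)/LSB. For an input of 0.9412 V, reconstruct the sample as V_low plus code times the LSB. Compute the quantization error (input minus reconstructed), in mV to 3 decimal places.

Step size: 1.024 V ÷ 2^10 = 1.000 mV.
Scaled input = 941.2000 LSBs, so code = 941.
Code 941 maps back to 0 + 941×0.001 V = 0.941 V.
Error = 0.9412 − 0.941 = 0.0002 V = 0.200 mV.

0.200 mV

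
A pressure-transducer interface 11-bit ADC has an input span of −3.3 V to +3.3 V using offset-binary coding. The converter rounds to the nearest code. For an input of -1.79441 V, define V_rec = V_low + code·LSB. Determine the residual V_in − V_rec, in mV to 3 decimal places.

0.610 mV

One LSB is 6.6 V / 2048 = 3.223 mV.
(V_in − V_low)/LSB = (-1.79441 − (−3.3))/0.00322266 = 467.1891 → code 467 (round).
V_rec = (−3.3) + 467·0.00322266 = -1.7950195 V.
Error = -1.79441 − (−1.7950195) = 0.000609531 V = 0.610 mV.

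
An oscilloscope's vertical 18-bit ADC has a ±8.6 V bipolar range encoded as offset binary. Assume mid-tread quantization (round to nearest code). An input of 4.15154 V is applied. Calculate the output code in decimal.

code 194345

Full-scale span = 17.2 V; LSB = 17.2/2^18 = 65.61 µV.
(4.15154 − (−8.6)) / 6.56128e-05 = 194345.331 LSBs.
round(194345.331) = 194345.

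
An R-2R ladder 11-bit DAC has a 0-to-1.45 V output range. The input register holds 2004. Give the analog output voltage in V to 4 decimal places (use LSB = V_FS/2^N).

LSB = 1.45 V / 2^11 = 0.708 mV.
V_out = 0 + 2004 × 0.000708008 V = 1.41885 V.

1.4188 V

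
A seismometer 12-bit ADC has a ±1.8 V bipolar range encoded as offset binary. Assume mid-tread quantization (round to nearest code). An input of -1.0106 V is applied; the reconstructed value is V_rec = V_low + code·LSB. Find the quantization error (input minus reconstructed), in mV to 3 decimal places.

One LSB is 3.6 V / 4096 = 0.879 mV.
(V_in − V_low)/LSB = (-1.0106 − (−1.8))/0.000878906 = 898.1618 → code 898 (round).
Code 898 maps back to (−1.8) + 898×0.000878906 V = -1.0107422 V.
V_in − V_rec = 0.000142188 V = 0.142 mV.

0.142 mV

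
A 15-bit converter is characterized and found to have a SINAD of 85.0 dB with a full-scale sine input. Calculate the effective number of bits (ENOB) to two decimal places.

13.83 bits

ENOB = (SINAD − 1.76) / 6.02 = (85.0 − 1.76)/6.02 = 13.827.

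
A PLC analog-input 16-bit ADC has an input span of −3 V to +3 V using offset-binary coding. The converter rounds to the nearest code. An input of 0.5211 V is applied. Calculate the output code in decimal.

code 38460

With 65536 levels over 6 V, one step is 91.55 µV.
(V_in − V_low)/LSB = (0.5211 − (−3)) / 9.15527e-05 = 38459.802.
round(38459.802) = 38460.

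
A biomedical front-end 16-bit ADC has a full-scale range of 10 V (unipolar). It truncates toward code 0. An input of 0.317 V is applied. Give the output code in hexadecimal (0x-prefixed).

code 0x81D (decimal 2077)

Full-scale span = 10 V; LSB = 10/2^16 = 152.59 µV.
(0.317 − 0) / 0.000152588 = 2077.491 LSBs.
So the output code is 2077.
In hexadecimal (0x-prefixed): 0x81D.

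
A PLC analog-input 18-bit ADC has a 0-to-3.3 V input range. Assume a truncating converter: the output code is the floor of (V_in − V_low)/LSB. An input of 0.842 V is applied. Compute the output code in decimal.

With 262144 levels over 3.3 V, one step is 12.59 µV.
Input sits at 66886.439 steps above V_low.
Floor → code 66886.

code 66886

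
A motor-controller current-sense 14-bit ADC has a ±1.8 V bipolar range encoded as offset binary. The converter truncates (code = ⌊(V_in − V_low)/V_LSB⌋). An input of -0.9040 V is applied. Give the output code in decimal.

code 4077

With 16384 levels over 3.6 V, one step is 219.73 µV.
(V_in − V_low)/LSB = (-0.9040 − (−1.8)) / 0.000219727 = 4077.796.
So the output code is 4077.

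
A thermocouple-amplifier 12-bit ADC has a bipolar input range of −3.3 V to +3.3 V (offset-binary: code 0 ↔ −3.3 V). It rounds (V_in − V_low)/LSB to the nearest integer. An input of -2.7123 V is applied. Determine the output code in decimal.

code 365

Full-scale span = 6.6 V; LSB = 6.6/2^12 = 1.611 mV.
(-2.7123 − (−3.3)) / 0.00161133 = 364.730 LSBs.
Round → code 365.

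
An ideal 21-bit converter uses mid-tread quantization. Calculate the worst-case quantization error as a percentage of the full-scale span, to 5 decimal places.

Rounding → worst-case error = ½ LSB = V_FS/2^22, so 100/4194304 = 2.38419e-05 % of full scale.

0.00002 %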